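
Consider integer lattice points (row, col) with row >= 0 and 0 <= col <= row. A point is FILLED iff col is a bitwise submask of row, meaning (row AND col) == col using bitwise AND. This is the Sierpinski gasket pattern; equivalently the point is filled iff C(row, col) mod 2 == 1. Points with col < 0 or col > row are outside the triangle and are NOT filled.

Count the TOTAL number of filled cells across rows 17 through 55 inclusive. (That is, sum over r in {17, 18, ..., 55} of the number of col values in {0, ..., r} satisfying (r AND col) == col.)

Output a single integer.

Answer: 430

Derivation:
r17=10001 pc2: +4 =4
r18=10010 pc2: +4 =8
r19=10011 pc3: +8 =16
r20=10100 pc2: +4 =20
r21=10101 pc3: +8 =28
r22=10110 pc3: +8 =36
r23=10111 pc4: +16 =52
r24=11000 pc2: +4 =56
r25=11001 pc3: +8 =64
r26=11010 pc3: +8 =72
r27=11011 pc4: +16 =88
r28=11100 pc3: +8 =96
r29=11101 pc4: +16 =112
r30=11110 pc4: +16 =128
r31=11111 pc5: +32 =160
r32=100000 pc1: +2 =162
r33=100001 pc2: +4 =166
r34=100010 pc2: +4 =170
r35=100011 pc3: +8 =178
r36=100100 pc2: +4 =182
r37=100101 pc3: +8 =190
r38=100110 pc3: +8 =198
r39=100111 pc4: +16 =214
r40=101000 pc2: +4 =218
r41=101001 pc3: +8 =226
r42=101010 pc3: +8 =234
r43=101011 pc4: +16 =250
r44=101100 pc3: +8 =258
r45=101101 pc4: +16 =274
r46=101110 pc4: +16 =290
r47=101111 pc5: +32 =322
r48=110000 pc2: +4 =326
r49=110001 pc3: +8 =334
r50=110010 pc3: +8 =342
r51=110011 pc4: +16 =358
r52=110100 pc3: +8 =366
r53=110101 pc4: +16 =382
r54=110110 pc4: +16 =398
r55=110111 pc5: +32 =430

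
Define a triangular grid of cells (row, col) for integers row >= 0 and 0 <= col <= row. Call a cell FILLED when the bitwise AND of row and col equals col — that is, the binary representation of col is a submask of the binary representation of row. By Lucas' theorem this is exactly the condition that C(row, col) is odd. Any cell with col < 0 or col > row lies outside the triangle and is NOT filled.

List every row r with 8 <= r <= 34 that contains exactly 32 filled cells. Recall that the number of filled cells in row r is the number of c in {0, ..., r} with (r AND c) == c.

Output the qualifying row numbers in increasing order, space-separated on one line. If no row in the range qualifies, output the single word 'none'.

Answer: 31

Derivation:
Row r has 2^popcount(r) filled cells, so we need popcount(r) = log2(32) = 5.
Scan r = 8..34 and keep those with exactly 5 one-bits:
r=8=1000 popcount=1 -> skip
r=9=1001 popcount=2 -> skip
r=10=1010 popcount=2 -> skip
r=11=1011 popcount=3 -> skip
r=12=1100 popcount=2 -> skip
r=13=1101 popcount=3 -> skip
r=14=1110 popcount=3 -> skip
r=15=1111 popcount=4 -> skip
r=16=10000 popcount=1 -> skip
r=17=10001 popcount=2 -> skip
r=18=10010 popcount=2 -> skip
r=19=10011 popcount=3 -> skip
r=20=10100 popcount=2 -> skip
r=21=10101 popcount=3 -> skip
r=22=10110 popcount=3 -> skip
r=23=10111 popcount=4 -> skip
r=24=11000 popcount=2 -> skip
r=25=11001 popcount=3 -> skip
r=26=11010 popcount=3 -> skip
r=27=11011 popcount=4 -> skip
r=28=11100 popcount=3 -> skip
r=29=11101 popcount=4 -> skip
r=30=11110 popcount=4 -> skip
r=31=11111 popcount=5 -> KEEP
r=32=100000 popcount=1 -> skip
r=33=100001 popcount=2 -> skip
r=34=100010 popcount=2 -> skip
Kept rows: 31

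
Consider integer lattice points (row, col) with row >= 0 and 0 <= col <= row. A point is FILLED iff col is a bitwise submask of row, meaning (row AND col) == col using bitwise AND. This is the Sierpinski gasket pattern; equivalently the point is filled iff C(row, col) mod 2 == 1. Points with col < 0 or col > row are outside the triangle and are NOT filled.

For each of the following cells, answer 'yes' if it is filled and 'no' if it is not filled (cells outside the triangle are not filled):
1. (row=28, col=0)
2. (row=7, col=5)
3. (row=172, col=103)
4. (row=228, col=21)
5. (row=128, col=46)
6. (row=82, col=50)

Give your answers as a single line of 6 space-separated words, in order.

Answer: yes yes no no no no

Derivation:
(28,0): row=0b11100, col=0b0, row AND col = 0b0 = 0; 0 == 0 -> filled
(7,5): row=0b111, col=0b101, row AND col = 0b101 = 5; 5 == 5 -> filled
(172,103): row=0b10101100, col=0b1100111, row AND col = 0b100100 = 36; 36 != 103 -> empty
(228,21): row=0b11100100, col=0b10101, row AND col = 0b100 = 4; 4 != 21 -> empty
(128,46): row=0b10000000, col=0b101110, row AND col = 0b0 = 0; 0 != 46 -> empty
(82,50): row=0b1010010, col=0b110010, row AND col = 0b10010 = 18; 18 != 50 -> empty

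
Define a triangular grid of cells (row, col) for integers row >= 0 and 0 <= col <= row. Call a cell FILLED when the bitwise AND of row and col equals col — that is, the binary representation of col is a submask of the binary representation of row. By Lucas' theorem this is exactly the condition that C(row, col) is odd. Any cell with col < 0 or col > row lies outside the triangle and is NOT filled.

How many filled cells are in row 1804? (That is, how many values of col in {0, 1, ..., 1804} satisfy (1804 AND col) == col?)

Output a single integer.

1804 in binary = 11100001100
popcount(1804) = number of 1-bits in 11100001100 = 5
A col c satisfies (1804 AND c) == c iff every set bit of c is also set in 1804; each of the 5 set bits of 1804 can independently be on or off in c.
count = 2^5 = 32

Answer: 32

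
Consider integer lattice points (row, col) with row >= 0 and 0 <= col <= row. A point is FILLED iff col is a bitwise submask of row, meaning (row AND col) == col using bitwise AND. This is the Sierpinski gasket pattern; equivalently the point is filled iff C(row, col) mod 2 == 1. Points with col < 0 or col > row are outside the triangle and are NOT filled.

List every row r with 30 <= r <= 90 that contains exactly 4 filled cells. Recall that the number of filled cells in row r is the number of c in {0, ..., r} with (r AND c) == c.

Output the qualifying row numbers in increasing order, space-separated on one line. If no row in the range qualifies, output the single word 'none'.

Answer: 33 34 36 40 48 65 66 68 72 80

Derivation:
Row r has 2^popcount(r) filled cells, so we need popcount(r) = log2(4) = 2.
Scan r = 30..90 and keep those with exactly 2 one-bits:
r=30=11110 popcount=4 -> skip
r=31=11111 popcount=5 -> skip
r=32=100000 popcount=1 -> skip
r=33=100001 popcount=2 -> KEEP
r=34=100010 popcount=2 -> KEEP
r=35=100011 popcount=3 -> skip
r=36=100100 popcount=2 -> KEEP
r=37=100101 popcount=3 -> skip
r=38=100110 popcount=3 -> skip
r=39=100111 popcount=4 -> skip
r=40=101000 popcount=2 -> KEEP
r=41=101001 popcount=3 -> skip
r=42=101010 popcount=3 -> skip
r=43=101011 popcount=4 -> skip
r=44=101100 popcount=3 -> skip
r=45=101101 popcount=4 -> skip
r=46=101110 popcount=4 -> skip
r=47=101111 popcount=5 -> skip
r=48=110000 popcount=2 -> KEEP
r=49=110001 popcount=3 -> skip
r=50=110010 popcount=3 -> skip
r=51=110011 popcount=4 -> skip
r=52=110100 popcount=3 -> skip
r=53=110101 popcount=4 -> skip
r=54=110110 popcount=4 -> skip
r=55=110111 popcount=5 -> skip
r=56=111000 popcount=3 -> skip
r=57=111001 popcount=4 -> skip
r=58=111010 popcount=4 -> skip
r=59=111011 popcount=5 -> skip
r=60=111100 popcount=4 -> skip
r=61=111101 popcount=5 -> skip
r=62=111110 popcount=5 -> skip
r=63=111111 popcount=6 -> skip
r=64=1000000 popcount=1 -> skip
r=65=1000001 popcount=2 -> KEEP
r=66=1000010 popcount=2 -> KEEP
r=67=1000011 popcount=3 -> skip
r=68=1000100 popcount=2 -> KEEP
r=69=1000101 popcount=3 -> skip
r=70=1000110 popcount=3 -> skip
r=71=1000111 popcount=4 -> skip
r=72=1001000 popcount=2 -> KEEP
r=73=1001001 popcount=3 -> skip
r=74=1001010 popcount=3 -> skip
r=75=1001011 popcount=4 -> skip
r=76=1001100 popcount=3 -> skip
r=77=1001101 popcount=4 -> skip
r=78=1001110 popcount=4 -> skip
r=79=1001111 popcount=5 -> skip
r=80=1010000 popcount=2 -> KEEP
r=81=1010001 popcount=3 -> skip
r=82=1010010 popcount=3 -> skip
r=83=1010011 popcount=4 -> skip
r=84=1010100 popcount=3 -> skip
r=85=1010101 popcount=4 -> skip
r=86=1010110 popcount=4 -> skip
r=87=1010111 popcount=5 -> skip
r=88=1011000 popcount=3 -> skip
r=89=1011001 popcount=4 -> skip
r=90=1011010 popcount=4 -> skip
Kept rows: 33 34 36 40 48 65 66 68 72 80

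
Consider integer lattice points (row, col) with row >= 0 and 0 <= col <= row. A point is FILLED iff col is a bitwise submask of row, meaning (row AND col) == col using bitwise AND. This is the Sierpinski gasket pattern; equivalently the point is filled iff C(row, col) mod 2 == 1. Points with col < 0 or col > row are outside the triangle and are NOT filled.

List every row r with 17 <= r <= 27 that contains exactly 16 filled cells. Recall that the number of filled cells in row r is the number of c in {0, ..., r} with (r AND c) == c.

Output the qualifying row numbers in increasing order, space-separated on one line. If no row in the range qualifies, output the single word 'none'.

Row r has 2^popcount(r) filled cells, so we need popcount(r) = log2(16) = 4.
Scan r = 17..27 and keep those with exactly 4 one-bits:
r=17=10001 popcount=2 -> skip
r=18=10010 popcount=2 -> skip
r=19=10011 popcount=3 -> skip
r=20=10100 popcount=2 -> skip
r=21=10101 popcount=3 -> skip
r=22=10110 popcount=3 -> skip
r=23=10111 popcount=4 -> KEEP
r=24=11000 popcount=2 -> skip
r=25=11001 popcount=3 -> skip
r=26=11010 popcount=3 -> skip
r=27=11011 popcount=4 -> KEEP
Kept rows: 23 27

Answer: 23 27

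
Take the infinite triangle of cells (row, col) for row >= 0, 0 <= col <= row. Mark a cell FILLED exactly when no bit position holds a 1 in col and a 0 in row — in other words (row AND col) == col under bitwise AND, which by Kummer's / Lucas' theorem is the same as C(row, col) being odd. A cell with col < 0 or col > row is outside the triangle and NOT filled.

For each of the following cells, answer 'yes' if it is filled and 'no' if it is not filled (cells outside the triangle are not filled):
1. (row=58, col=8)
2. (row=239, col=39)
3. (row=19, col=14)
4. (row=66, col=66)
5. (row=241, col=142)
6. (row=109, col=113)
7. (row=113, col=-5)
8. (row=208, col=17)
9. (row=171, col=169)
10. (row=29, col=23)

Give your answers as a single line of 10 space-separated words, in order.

Answer: yes yes no yes no no no no yes no

Derivation:
(58,8): row=0b111010, col=0b1000, row AND col = 0b1000 = 8; 8 == 8 -> filled
(239,39): row=0b11101111, col=0b100111, row AND col = 0b100111 = 39; 39 == 39 -> filled
(19,14): row=0b10011, col=0b1110, row AND col = 0b10 = 2; 2 != 14 -> empty
(66,66): row=0b1000010, col=0b1000010, row AND col = 0b1000010 = 66; 66 == 66 -> filled
(241,142): row=0b11110001, col=0b10001110, row AND col = 0b10000000 = 128; 128 != 142 -> empty
(109,113): col outside [0, 109] -> not filled
(113,-5): col outside [0, 113] -> not filled
(208,17): row=0b11010000, col=0b10001, row AND col = 0b10000 = 16; 16 != 17 -> empty
(171,169): row=0b10101011, col=0b10101001, row AND col = 0b10101001 = 169; 169 == 169 -> filled
(29,23): row=0b11101, col=0b10111, row AND col = 0b10101 = 21; 21 != 23 -> empty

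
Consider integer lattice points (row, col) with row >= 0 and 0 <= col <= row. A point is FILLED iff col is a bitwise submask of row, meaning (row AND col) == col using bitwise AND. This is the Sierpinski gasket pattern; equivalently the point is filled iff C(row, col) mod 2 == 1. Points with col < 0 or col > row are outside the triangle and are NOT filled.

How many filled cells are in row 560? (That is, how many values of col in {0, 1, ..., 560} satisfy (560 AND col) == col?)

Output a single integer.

Answer: 8

Derivation:
560 in binary = 1000110000
popcount(560) = number of 1-bits in 1000110000 = 3
A col c satisfies (560 AND c) == c iff every set bit of c is also set in 560; each of the 3 set bits of 560 can independently be on or off in c.
count = 2^3 = 8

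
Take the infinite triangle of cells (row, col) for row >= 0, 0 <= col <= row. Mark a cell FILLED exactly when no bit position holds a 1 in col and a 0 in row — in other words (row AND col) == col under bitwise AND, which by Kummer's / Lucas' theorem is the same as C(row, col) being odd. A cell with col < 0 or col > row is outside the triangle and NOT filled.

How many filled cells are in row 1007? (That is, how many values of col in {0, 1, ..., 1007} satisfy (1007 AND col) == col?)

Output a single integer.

1007 in binary = 1111101111
popcount(1007) = number of 1-bits in 1111101111 = 9
A col c satisfies (1007 AND c) == c iff every set bit of c is also set in 1007; each of the 9 set bits of 1007 can independently be on or off in c.
count = 2^9 = 512

Answer: 512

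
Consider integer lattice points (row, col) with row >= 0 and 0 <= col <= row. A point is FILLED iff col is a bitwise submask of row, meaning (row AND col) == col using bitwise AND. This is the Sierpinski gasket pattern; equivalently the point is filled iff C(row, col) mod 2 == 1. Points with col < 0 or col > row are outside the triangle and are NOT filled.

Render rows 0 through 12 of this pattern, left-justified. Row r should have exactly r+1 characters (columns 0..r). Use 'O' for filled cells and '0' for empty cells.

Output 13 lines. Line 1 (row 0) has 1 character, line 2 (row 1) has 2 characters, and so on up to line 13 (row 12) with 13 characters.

Answer: O
OO
O0O
OOOO
O000O
OO00OO
O0O0O0O
OOOOOOOO
O0000000O
OO000000OO
O0O00000O0O
OOOO0000OOOO
O000O000O000O

Derivation:
r0=0: O
r1=1: OO
r2=10: O0O
r3=11: OOOO
r4=100: O000O
r5=101: OO00OO
r6=110: O0O0O0O
r7=111: OOOOOOOO
r8=1000: O0000000O
r9=1001: OO000000OO
r10=1010: O0O00000O0O
r11=1011: OOOO0000OOOO
r12=1100: O000O000O000O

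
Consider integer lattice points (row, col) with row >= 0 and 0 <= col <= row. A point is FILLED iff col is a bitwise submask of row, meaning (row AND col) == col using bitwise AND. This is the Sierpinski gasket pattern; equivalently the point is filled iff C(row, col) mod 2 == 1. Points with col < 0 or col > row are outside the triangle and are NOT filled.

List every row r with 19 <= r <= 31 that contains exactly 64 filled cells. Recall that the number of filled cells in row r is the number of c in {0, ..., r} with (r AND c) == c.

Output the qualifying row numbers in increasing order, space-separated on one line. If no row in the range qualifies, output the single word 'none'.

Answer: none

Derivation:
Row r has 2^popcount(r) filled cells, so we need popcount(r) = log2(64) = 6.
Scan r = 19..31 and keep those with exactly 6 one-bits:
r=19=10011 popcount=3 -> skip
r=20=10100 popcount=2 -> skip
r=21=10101 popcount=3 -> skip
r=22=10110 popcount=3 -> skip
r=23=10111 popcount=4 -> skip
r=24=11000 popcount=2 -> skip
r=25=11001 popcount=3 -> skip
r=26=11010 popcount=3 -> skip
r=27=11011 popcount=4 -> skip
r=28=11100 popcount=3 -> skip
r=29=11101 popcount=4 -> skip
r=30=11110 popcount=4 -> skip
r=31=11111 popcount=5 -> skip
Kept rows: none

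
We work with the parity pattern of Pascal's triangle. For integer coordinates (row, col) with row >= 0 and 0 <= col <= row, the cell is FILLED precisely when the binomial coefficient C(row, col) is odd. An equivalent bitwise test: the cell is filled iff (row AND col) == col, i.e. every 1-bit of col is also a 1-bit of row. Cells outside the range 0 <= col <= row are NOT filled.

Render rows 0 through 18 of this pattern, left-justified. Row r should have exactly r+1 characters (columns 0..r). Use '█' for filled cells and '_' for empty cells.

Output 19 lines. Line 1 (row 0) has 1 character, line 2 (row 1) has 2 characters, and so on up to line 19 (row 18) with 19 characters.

r0=0: █
r1=1: ██
r2=10: █_█
r3=11: ████
r4=100: █___█
r5=101: ██__██
r6=110: █_█_█_█
r7=111: ████████
r8=1000: █_______█
r9=1001: ██______██
r10=1010: █_█_____█_█
r11=1011: ████____████
r12=1100: █___█___█___█
r13=1101: ██__██__██__██
r14=1110: █_█_█_█_█_█_█_█
r15=1111: ████████████████
r16=10000: █_______________█
r17=10001: ██______________██
r18=10010: █_█_____________█_█

Answer: █
██
█_█
████
█___█
██__██
█_█_█_█
████████
█_______█
██______██
█_█_____█_█
████____████
█___█___█___█
██__██__██__██
█_█_█_█_█_█_█_█
████████████████
█_______________█
██______________██
█_█_____________█_█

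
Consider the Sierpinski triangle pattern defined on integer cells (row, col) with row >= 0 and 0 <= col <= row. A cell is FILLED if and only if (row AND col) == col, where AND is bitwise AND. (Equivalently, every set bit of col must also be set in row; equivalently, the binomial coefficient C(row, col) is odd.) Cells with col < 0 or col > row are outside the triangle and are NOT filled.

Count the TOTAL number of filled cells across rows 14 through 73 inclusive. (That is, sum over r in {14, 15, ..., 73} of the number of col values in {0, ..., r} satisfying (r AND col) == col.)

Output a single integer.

r14=1110 pc3: +8 =8
r15=1111 pc4: +16 =24
r16=10000 pc1: +2 =26
r17=10001 pc2: +4 =30
r18=10010 pc2: +4 =34
r19=10011 pc3: +8 =42
r20=10100 pc2: +4 =46
r21=10101 pc3: +8 =54
r22=10110 pc3: +8 =62
r23=10111 pc4: +16 =78
r24=11000 pc2: +4 =82
r25=11001 pc3: +8 =90
r26=11010 pc3: +8 =98
r27=11011 pc4: +16 =114
r28=11100 pc3: +8 =122
r29=11101 pc4: +16 =138
r30=11110 pc4: +16 =154
r31=11111 pc5: +32 =186
r32=100000 pc1: +2 =188
r33=100001 pc2: +4 =192
r34=100010 pc2: +4 =196
r35=100011 pc3: +8 =204
r36=100100 pc2: +4 =208
r37=100101 pc3: +8 =216
r38=100110 pc3: +8 =224
r39=100111 pc4: +16 =240
r40=101000 pc2: +4 =244
r41=101001 pc3: +8 =252
r42=101010 pc3: +8 =260
r43=101011 pc4: +16 =276
r44=101100 pc3: +8 =284
r45=101101 pc4: +16 =300
r46=101110 pc4: +16 =316
r47=101111 pc5: +32 =348
r48=110000 pc2: +4 =352
r49=110001 pc3: +8 =360
r50=110010 pc3: +8 =368
r51=110011 pc4: +16 =384
r52=110100 pc3: +8 =392
r53=110101 pc4: +16 =408
r54=110110 pc4: +16 =424
r55=110111 pc5: +32 =456
r56=111000 pc3: +8 =464
r57=111001 pc4: +16 =480
r58=111010 pc4: +16 =496
r59=111011 pc5: +32 =528
r60=111100 pc4: +16 =544
r61=111101 pc5: +32 =576
r62=111110 pc5: +32 =608
r63=111111 pc6: +64 =672
r64=1000000 pc1: +2 =674
r65=1000001 pc2: +4 =678
r66=1000010 pc2: +4 =682
r67=1000011 pc3: +8 =690
r68=1000100 pc2: +4 =694
r69=1000101 pc3: +8 =702
r70=1000110 pc3: +8 =710
r71=1000111 pc4: +16 =726
r72=1001000 pc2: +4 =730
r73=1001001 pc3: +8 =738

Answer: 738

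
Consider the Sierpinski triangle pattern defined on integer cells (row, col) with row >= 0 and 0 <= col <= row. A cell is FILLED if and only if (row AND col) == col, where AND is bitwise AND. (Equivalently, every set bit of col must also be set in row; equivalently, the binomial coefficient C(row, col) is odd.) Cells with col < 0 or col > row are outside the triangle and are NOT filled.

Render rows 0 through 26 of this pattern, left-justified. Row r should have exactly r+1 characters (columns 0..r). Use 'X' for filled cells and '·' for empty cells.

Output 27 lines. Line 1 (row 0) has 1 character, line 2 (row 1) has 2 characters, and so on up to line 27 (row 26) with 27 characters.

r0=0: X
r1=1: XX
r2=10: X·X
r3=11: XXXX
r4=100: X···X
r5=101: XX··XX
r6=110: X·X·X·X
r7=111: XXXXXXXX
r8=1000: X·······X
r9=1001: XX······XX
r10=1010: X·X·····X·X
r11=1011: XXXX····XXXX
r12=1100: X···X···X···X
r13=1101: XX··XX··XX··XX
r14=1110: X·X·X·X·X·X·X·X
r15=1111: XXXXXXXXXXXXXXXX
r16=10000: X···············X
r17=10001: XX··············XX
r18=10010: X·X·············X·X
r19=10011: XXXX············XXXX
r20=10100: X···X···········X···X
r21=10101: XX··XX··········XX··XX
r22=10110: X·X·X·X·········X·X·X·X
r23=10111: XXXXXXXX········XXXXXXXX
r24=11000: X·······X·······X·······X
r25=11001: XX······XX······XX······XX
r26=11010: X·X·····X·X·····X·X·····X·X

Answer: X
XX
X·X
XXXX
X···X
XX··XX
X·X·X·X
XXXXXXXX
X·······X
XX······XX
X·X·····X·X
XXXX····XXXX
X···X···X···X
XX··XX··XX··XX
X·X·X·X·X·X·X·X
XXXXXXXXXXXXXXXX
X···············X
XX··············XX
X·X·············X·X
XXXX············XXXX
X···X···········X···X
XX··XX··········XX··XX
X·X·X·X·········X·X·X·X
XXXXXXXX········XXXXXXXX
X·······X·······X·······X
XX······XX······XX······XX
X·X·····X·X·····X·X·····X·X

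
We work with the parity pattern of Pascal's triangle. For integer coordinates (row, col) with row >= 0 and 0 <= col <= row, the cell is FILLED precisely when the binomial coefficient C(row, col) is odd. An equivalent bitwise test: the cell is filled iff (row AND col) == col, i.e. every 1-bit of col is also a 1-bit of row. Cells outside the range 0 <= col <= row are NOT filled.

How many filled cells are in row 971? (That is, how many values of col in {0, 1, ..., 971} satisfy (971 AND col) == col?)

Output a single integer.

Answer: 128

Derivation:
971 in binary = 1111001011
popcount(971) = number of 1-bits in 1111001011 = 7
A col c satisfies (971 AND c) == c iff every set bit of c is also set in 971; each of the 7 set bits of 971 can independently be on or off in c.
count = 2^7 = 128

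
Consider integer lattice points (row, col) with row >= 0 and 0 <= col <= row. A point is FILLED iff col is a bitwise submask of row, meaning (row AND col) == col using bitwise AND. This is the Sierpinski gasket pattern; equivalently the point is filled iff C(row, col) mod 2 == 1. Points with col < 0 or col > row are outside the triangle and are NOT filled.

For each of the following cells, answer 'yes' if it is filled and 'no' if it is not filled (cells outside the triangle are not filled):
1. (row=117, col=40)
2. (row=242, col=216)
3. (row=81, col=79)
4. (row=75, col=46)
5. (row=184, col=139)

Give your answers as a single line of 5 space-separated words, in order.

(117,40): row=0b1110101, col=0b101000, row AND col = 0b100000 = 32; 32 != 40 -> empty
(242,216): row=0b11110010, col=0b11011000, row AND col = 0b11010000 = 208; 208 != 216 -> empty
(81,79): row=0b1010001, col=0b1001111, row AND col = 0b1000001 = 65; 65 != 79 -> empty
(75,46): row=0b1001011, col=0b101110, row AND col = 0b1010 = 10; 10 != 46 -> empty
(184,139): row=0b10111000, col=0b10001011, row AND col = 0b10001000 = 136; 136 != 139 -> empty

Answer: no no no no no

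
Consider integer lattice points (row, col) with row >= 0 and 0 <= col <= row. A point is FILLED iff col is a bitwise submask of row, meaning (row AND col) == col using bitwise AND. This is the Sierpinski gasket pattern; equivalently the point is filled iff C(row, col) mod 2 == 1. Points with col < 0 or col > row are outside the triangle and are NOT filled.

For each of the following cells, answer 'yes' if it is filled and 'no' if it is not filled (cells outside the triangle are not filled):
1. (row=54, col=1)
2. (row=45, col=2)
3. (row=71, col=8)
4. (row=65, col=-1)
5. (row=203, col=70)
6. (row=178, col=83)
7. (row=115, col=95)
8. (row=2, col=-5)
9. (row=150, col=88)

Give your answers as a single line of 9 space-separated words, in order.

Answer: no no no no no no no no no

Derivation:
(54,1): row=0b110110, col=0b1, row AND col = 0b0 = 0; 0 != 1 -> empty
(45,2): row=0b101101, col=0b10, row AND col = 0b0 = 0; 0 != 2 -> empty
(71,8): row=0b1000111, col=0b1000, row AND col = 0b0 = 0; 0 != 8 -> empty
(65,-1): col outside [0, 65] -> not filled
(203,70): row=0b11001011, col=0b1000110, row AND col = 0b1000010 = 66; 66 != 70 -> empty
(178,83): row=0b10110010, col=0b1010011, row AND col = 0b10010 = 18; 18 != 83 -> empty
(115,95): row=0b1110011, col=0b1011111, row AND col = 0b1010011 = 83; 83 != 95 -> empty
(2,-5): col outside [0, 2] -> not filled
(150,88): row=0b10010110, col=0b1011000, row AND col = 0b10000 = 16; 16 != 88 -> empty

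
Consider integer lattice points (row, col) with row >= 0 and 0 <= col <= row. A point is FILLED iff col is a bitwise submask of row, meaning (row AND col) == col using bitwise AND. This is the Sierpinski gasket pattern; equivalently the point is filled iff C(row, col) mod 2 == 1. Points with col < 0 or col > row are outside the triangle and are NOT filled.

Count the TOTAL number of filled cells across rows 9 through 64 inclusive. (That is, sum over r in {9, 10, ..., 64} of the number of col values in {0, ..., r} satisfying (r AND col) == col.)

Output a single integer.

Answer: 702

Derivation:
r9=1001 pc2: +4 =4
r10=1010 pc2: +4 =8
r11=1011 pc3: +8 =16
r12=1100 pc2: +4 =20
r13=1101 pc3: +8 =28
r14=1110 pc3: +8 =36
r15=1111 pc4: +16 =52
r16=10000 pc1: +2 =54
r17=10001 pc2: +4 =58
r18=10010 pc2: +4 =62
r19=10011 pc3: +8 =70
r20=10100 pc2: +4 =74
r21=10101 pc3: +8 =82
r22=10110 pc3: +8 =90
r23=10111 pc4: +16 =106
r24=11000 pc2: +4 =110
r25=11001 pc3: +8 =118
r26=11010 pc3: +8 =126
r27=11011 pc4: +16 =142
r28=11100 pc3: +8 =150
r29=11101 pc4: +16 =166
r30=11110 pc4: +16 =182
r31=11111 pc5: +32 =214
r32=100000 pc1: +2 =216
r33=100001 pc2: +4 =220
r34=100010 pc2: +4 =224
r35=100011 pc3: +8 =232
r36=100100 pc2: +4 =236
r37=100101 pc3: +8 =244
r38=100110 pc3: +8 =252
r39=100111 pc4: +16 =268
r40=101000 pc2: +4 =272
r41=101001 pc3: +8 =280
r42=101010 pc3: +8 =288
r43=101011 pc4: +16 =304
r44=101100 pc3: +8 =312
r45=101101 pc4: +16 =328
r46=101110 pc4: +16 =344
r47=101111 pc5: +32 =376
r48=110000 pc2: +4 =380
r49=110001 pc3: +8 =388
r50=110010 pc3: +8 =396
r51=110011 pc4: +16 =412
r52=110100 pc3: +8 =420
r53=110101 pc4: +16 =436
r54=110110 pc4: +16 =452
r55=110111 pc5: +32 =484
r56=111000 pc3: +8 =492
r57=111001 pc4: +16 =508
r58=111010 pc4: +16 =524
r59=111011 pc5: +32 =556
r60=111100 pc4: +16 =572
r61=111101 pc5: +32 =604
r62=111110 pc5: +32 =636
r63=111111 pc6: +64 =700
r64=1000000 pc1: +2 =702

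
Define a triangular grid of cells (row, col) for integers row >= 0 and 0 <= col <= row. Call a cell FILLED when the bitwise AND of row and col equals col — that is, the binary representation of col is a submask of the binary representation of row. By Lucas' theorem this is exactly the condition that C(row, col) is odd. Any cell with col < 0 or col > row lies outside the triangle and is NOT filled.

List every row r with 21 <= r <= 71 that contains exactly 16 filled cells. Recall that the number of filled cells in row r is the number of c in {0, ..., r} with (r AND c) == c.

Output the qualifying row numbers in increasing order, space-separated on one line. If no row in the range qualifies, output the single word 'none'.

Answer: 23 27 29 30 39 43 45 46 51 53 54 57 58 60 71

Derivation:
Row r has 2^popcount(r) filled cells, so we need popcount(r) = log2(16) = 4.
Scan r = 21..71 and keep those with exactly 4 one-bits:
r=21=10101 popcount=3 -> skip
r=22=10110 popcount=3 -> skip
r=23=10111 popcount=4 -> KEEP
r=24=11000 popcount=2 -> skip
r=25=11001 popcount=3 -> skip
r=26=11010 popcount=3 -> skip
r=27=11011 popcount=4 -> KEEP
r=28=11100 popcount=3 -> skip
r=29=11101 popcount=4 -> KEEP
r=30=11110 popcount=4 -> KEEP
r=31=11111 popcount=5 -> skip
r=32=100000 popcount=1 -> skip
r=33=100001 popcount=2 -> skip
r=34=100010 popcount=2 -> skip
r=35=100011 popcount=3 -> skip
r=36=100100 popcount=2 -> skip
r=37=100101 popcount=3 -> skip
r=38=100110 popcount=3 -> skip
r=39=100111 popcount=4 -> KEEP
r=40=101000 popcount=2 -> skip
r=41=101001 popcount=3 -> skip
r=42=101010 popcount=3 -> skip
r=43=101011 popcount=4 -> KEEP
r=44=101100 popcount=3 -> skip
r=45=101101 popcount=4 -> KEEP
r=46=101110 popcount=4 -> KEEP
r=47=101111 popcount=5 -> skip
r=48=110000 popcount=2 -> skip
r=49=110001 popcount=3 -> skip
r=50=110010 popcount=3 -> skip
r=51=110011 popcount=4 -> KEEP
r=52=110100 popcount=3 -> skip
r=53=110101 popcount=4 -> KEEP
r=54=110110 popcount=4 -> KEEP
r=55=110111 popcount=5 -> skip
r=56=111000 popcount=3 -> skip
r=57=111001 popcount=4 -> KEEP
r=58=111010 popcount=4 -> KEEP
r=59=111011 popcount=5 -> skip
r=60=111100 popcount=4 -> KEEP
r=61=111101 popcount=5 -> skip
r=62=111110 popcount=5 -> skip
r=63=111111 popcount=6 -> skip
r=64=1000000 popcount=1 -> skip
r=65=1000001 popcount=2 -> skip
r=66=1000010 popcount=2 -> skip
r=67=1000011 popcount=3 -> skip
r=68=1000100 popcount=2 -> skip
r=69=1000101 popcount=3 -> skip
r=70=1000110 popcount=3 -> skip
r=71=1000111 popcount=4 -> KEEP
Kept rows: 23 27 29 30 39 43 45 46 51 53 54 57 58 60 71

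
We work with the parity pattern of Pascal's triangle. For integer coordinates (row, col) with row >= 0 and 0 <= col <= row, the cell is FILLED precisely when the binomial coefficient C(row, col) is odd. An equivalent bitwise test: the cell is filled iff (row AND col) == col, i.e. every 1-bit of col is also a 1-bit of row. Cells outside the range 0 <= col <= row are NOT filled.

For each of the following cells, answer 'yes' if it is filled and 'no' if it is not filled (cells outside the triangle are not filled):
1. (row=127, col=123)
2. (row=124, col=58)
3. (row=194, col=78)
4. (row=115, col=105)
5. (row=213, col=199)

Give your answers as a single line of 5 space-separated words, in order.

Answer: yes no no no no

Derivation:
(127,123): row=0b1111111, col=0b1111011, row AND col = 0b1111011 = 123; 123 == 123 -> filled
(124,58): row=0b1111100, col=0b111010, row AND col = 0b111000 = 56; 56 != 58 -> empty
(194,78): row=0b11000010, col=0b1001110, row AND col = 0b1000010 = 66; 66 != 78 -> empty
(115,105): row=0b1110011, col=0b1101001, row AND col = 0b1100001 = 97; 97 != 105 -> empty
(213,199): row=0b11010101, col=0b11000111, row AND col = 0b11000101 = 197; 197 != 199 -> empty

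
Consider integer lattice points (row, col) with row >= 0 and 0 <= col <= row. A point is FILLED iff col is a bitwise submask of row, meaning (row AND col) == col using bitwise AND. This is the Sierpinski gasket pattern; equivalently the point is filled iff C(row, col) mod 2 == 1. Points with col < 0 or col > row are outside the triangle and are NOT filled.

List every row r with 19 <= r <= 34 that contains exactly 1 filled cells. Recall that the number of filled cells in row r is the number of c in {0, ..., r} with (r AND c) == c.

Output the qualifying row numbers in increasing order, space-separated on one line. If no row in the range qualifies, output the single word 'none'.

Answer: none

Derivation:
Row r has 2^popcount(r) filled cells, so we need popcount(r) = log2(1) = 0.
Scan r = 19..34 and keep those with exactly 0 one-bits:
r=19=10011 popcount=3 -> skip
r=20=10100 popcount=2 -> skip
r=21=10101 popcount=3 -> skip
r=22=10110 popcount=3 -> skip
r=23=10111 popcount=4 -> skip
r=24=11000 popcount=2 -> skip
r=25=11001 popcount=3 -> skip
r=26=11010 popcount=3 -> skip
r=27=11011 popcount=4 -> skip
r=28=11100 popcount=3 -> skip
r=29=11101 popcount=4 -> skip
r=30=11110 popcount=4 -> skip
r=31=11111 popcount=5 -> skip
r=32=100000 popcount=1 -> skip
r=33=100001 popcount=2 -> skip
r=34=100010 popcount=2 -> skip
Kept rows: none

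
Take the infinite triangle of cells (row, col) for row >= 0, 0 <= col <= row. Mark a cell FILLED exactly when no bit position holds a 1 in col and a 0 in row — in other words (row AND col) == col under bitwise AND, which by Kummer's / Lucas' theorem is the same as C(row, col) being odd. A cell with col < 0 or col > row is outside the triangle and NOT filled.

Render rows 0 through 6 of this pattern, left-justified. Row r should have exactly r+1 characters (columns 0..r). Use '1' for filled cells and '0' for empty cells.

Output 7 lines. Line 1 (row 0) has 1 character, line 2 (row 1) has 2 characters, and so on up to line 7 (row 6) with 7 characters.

Answer: 1
11
101
1111
10001
110011
1010101

Derivation:
r0=0: 1
r1=1: 11
r2=10: 101
r3=11: 1111
r4=100: 10001
r5=101: 110011
r6=110: 1010101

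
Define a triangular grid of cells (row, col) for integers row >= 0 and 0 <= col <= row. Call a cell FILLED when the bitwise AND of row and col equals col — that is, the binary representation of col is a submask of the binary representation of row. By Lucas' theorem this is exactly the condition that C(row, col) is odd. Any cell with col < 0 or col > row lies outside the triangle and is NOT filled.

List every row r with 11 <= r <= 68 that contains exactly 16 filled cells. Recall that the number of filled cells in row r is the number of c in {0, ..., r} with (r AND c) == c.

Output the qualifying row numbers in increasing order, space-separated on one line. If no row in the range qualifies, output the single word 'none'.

Answer: 15 23 27 29 30 39 43 45 46 51 53 54 57 58 60

Derivation:
Row r has 2^popcount(r) filled cells, so we need popcount(r) = log2(16) = 4.
Scan r = 11..68 and keep those with exactly 4 one-bits:
r=11=1011 popcount=3 -> skip
r=12=1100 popcount=2 -> skip
r=13=1101 popcount=3 -> skip
r=14=1110 popcount=3 -> skip
r=15=1111 popcount=4 -> KEEP
r=16=10000 popcount=1 -> skip
r=17=10001 popcount=2 -> skip
r=18=10010 popcount=2 -> skip
r=19=10011 popcount=3 -> skip
r=20=10100 popcount=2 -> skip
r=21=10101 popcount=3 -> skip
r=22=10110 popcount=3 -> skip
r=23=10111 popcount=4 -> KEEP
r=24=11000 popcount=2 -> skip
r=25=11001 popcount=3 -> skip
r=26=11010 popcount=3 -> skip
r=27=11011 popcount=4 -> KEEP
r=28=11100 popcount=3 -> skip
r=29=11101 popcount=4 -> KEEP
r=30=11110 popcount=4 -> KEEP
r=31=11111 popcount=5 -> skip
r=32=100000 popcount=1 -> skip
r=33=100001 popcount=2 -> skip
r=34=100010 popcount=2 -> skip
r=35=100011 popcount=3 -> skip
r=36=100100 popcount=2 -> skip
r=37=100101 popcount=3 -> skip
r=38=100110 popcount=3 -> skip
r=39=100111 popcount=4 -> KEEP
r=40=101000 popcount=2 -> skip
r=41=101001 popcount=3 -> skip
r=42=101010 popcount=3 -> skip
r=43=101011 popcount=4 -> KEEP
r=44=101100 popcount=3 -> skip
r=45=101101 popcount=4 -> KEEP
r=46=101110 popcount=4 -> KEEP
r=47=101111 popcount=5 -> skip
r=48=110000 popcount=2 -> skip
r=49=110001 popcount=3 -> skip
r=50=110010 popcount=3 -> skip
r=51=110011 popcount=4 -> KEEP
r=52=110100 popcount=3 -> skip
r=53=110101 popcount=4 -> KEEP
r=54=110110 popcount=4 -> KEEP
r=55=110111 popcount=5 -> skip
r=56=111000 popcount=3 -> skip
r=57=111001 popcount=4 -> KEEP
r=58=111010 popcount=4 -> KEEP
r=59=111011 popcount=5 -> skip
r=60=111100 popcount=4 -> KEEP
r=61=111101 popcount=5 -> skip
r=62=111110 popcount=5 -> skip
r=63=111111 popcount=6 -> skip
r=64=1000000 popcount=1 -> skip
r=65=1000001 popcount=2 -> skip
r=66=1000010 popcount=2 -> skip
r=67=1000011 popcount=3 -> skip
r=68=1000100 popcount=2 -> skip
Kept rows: 15 23 27 29 30 39 43 45 46 51 53 54 57 58 60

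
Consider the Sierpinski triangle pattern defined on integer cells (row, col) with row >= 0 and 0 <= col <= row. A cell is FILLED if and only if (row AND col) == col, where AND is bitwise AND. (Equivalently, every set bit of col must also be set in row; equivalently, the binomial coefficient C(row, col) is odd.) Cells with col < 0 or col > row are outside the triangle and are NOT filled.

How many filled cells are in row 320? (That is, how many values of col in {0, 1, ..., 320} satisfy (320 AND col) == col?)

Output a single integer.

320 in binary = 101000000
popcount(320) = number of 1-bits in 101000000 = 2
A col c satisfies (320 AND c) == c iff every set bit of c is also set in 320; each of the 2 set bits of 320 can independently be on or off in c.
count = 2^2 = 4

Answer: 4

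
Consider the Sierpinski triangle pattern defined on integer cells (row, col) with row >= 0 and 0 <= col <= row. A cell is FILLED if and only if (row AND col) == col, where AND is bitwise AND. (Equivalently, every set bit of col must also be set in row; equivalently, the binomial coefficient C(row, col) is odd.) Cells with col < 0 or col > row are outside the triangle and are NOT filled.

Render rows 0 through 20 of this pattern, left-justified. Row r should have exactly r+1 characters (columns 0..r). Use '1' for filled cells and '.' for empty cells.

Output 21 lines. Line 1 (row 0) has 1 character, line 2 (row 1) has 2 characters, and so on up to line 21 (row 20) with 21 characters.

r0=0: 1
r1=1: 11
r2=10: 1.1
r3=11: 1111
r4=100: 1...1
r5=101: 11..11
r6=110: 1.1.1.1
r7=111: 11111111
r8=1000: 1.......1
r9=1001: 11......11
r10=1010: 1.1.....1.1
r11=1011: 1111....1111
r12=1100: 1...1...1...1
r13=1101: 11..11..11..11
r14=1110: 1.1.1.1.1.1.1.1
r15=1111: 1111111111111111
r16=10000: 1...............1
r17=10001: 11..............11
r18=10010: 1.1.............1.1
r19=10011: 1111............1111
r20=10100: 1...1...........1...1

Answer: 1
11
1.1
1111
1...1
11..11
1.1.1.1
11111111
1.......1
11......11
1.1.....1.1
1111....1111
1...1...1...1
11..11..11..11
1.1.1.1.1.1.1.1
1111111111111111
1...............1
11..............11
1.1.............1.1
1111............1111
1...1...........1...1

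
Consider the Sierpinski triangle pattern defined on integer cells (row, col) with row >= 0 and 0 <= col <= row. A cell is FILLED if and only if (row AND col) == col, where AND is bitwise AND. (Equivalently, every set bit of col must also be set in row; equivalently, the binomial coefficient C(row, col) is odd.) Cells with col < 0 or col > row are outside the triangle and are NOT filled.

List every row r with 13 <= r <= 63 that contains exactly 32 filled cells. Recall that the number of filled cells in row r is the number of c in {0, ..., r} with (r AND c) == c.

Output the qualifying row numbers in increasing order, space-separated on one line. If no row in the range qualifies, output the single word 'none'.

Row r has 2^popcount(r) filled cells, so we need popcount(r) = log2(32) = 5.
Scan r = 13..63 and keep those with exactly 5 one-bits:
r=13=1101 popcount=3 -> skip
r=14=1110 popcount=3 -> skip
r=15=1111 popcount=4 -> skip
r=16=10000 popcount=1 -> skip
r=17=10001 popcount=2 -> skip
r=18=10010 popcount=2 -> skip
r=19=10011 popcount=3 -> skip
r=20=10100 popcount=2 -> skip
r=21=10101 popcount=3 -> skip
r=22=10110 popcount=3 -> skip
r=23=10111 popcount=4 -> skip
r=24=11000 popcount=2 -> skip
r=25=11001 popcount=3 -> skip
r=26=11010 popcount=3 -> skip
r=27=11011 popcount=4 -> skip
r=28=11100 popcount=3 -> skip
r=29=11101 popcount=4 -> skip
r=30=11110 popcount=4 -> skip
r=31=11111 popcount=5 -> KEEP
r=32=100000 popcount=1 -> skip
r=33=100001 popcount=2 -> skip
r=34=100010 popcount=2 -> skip
r=35=100011 popcount=3 -> skip
r=36=100100 popcount=2 -> skip
r=37=100101 popcount=3 -> skip
r=38=100110 popcount=3 -> skip
r=39=100111 popcount=4 -> skip
r=40=101000 popcount=2 -> skip
r=41=101001 popcount=3 -> skip
r=42=101010 popcount=3 -> skip
r=43=101011 popcount=4 -> skip
r=44=101100 popcount=3 -> skip
r=45=101101 popcount=4 -> skip
r=46=101110 popcount=4 -> skip
r=47=101111 popcount=5 -> KEEP
r=48=110000 popcount=2 -> skip
r=49=110001 popcount=3 -> skip
r=50=110010 popcount=3 -> skip
r=51=110011 popcount=4 -> skip
r=52=110100 popcount=3 -> skip
r=53=110101 popcount=4 -> skip
r=54=110110 popcount=4 -> skip
r=55=110111 popcount=5 -> KEEP
r=56=111000 popcount=3 -> skip
r=57=111001 popcount=4 -> skip
r=58=111010 popcount=4 -> skip
r=59=111011 popcount=5 -> KEEP
r=60=111100 popcount=4 -> skip
r=61=111101 popcount=5 -> KEEP
r=62=111110 popcount=5 -> KEEP
r=63=111111 popcount=6 -> skip
Kept rows: 31 47 55 59 61 62

Answer: 31 47 55 59 61 62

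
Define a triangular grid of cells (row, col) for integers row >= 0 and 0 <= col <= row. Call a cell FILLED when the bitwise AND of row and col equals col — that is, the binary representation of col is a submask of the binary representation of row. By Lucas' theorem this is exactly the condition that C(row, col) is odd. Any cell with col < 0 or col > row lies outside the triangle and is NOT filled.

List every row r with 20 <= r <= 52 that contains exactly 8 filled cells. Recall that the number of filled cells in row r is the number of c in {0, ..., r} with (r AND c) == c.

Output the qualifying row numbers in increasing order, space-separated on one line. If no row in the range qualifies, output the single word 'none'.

Answer: 21 22 25 26 28 35 37 38 41 42 44 49 50 52

Derivation:
Row r has 2^popcount(r) filled cells, so we need popcount(r) = log2(8) = 3.
Scan r = 20..52 and keep those with exactly 3 one-bits:
r=20=10100 popcount=2 -> skip
r=21=10101 popcount=3 -> KEEP
r=22=10110 popcount=3 -> KEEP
r=23=10111 popcount=4 -> skip
r=24=11000 popcount=2 -> skip
r=25=11001 popcount=3 -> KEEP
r=26=11010 popcount=3 -> KEEP
r=27=11011 popcount=4 -> skip
r=28=11100 popcount=3 -> KEEP
r=29=11101 popcount=4 -> skip
r=30=11110 popcount=4 -> skip
r=31=11111 popcount=5 -> skip
r=32=100000 popcount=1 -> skip
r=33=100001 popcount=2 -> skip
r=34=100010 popcount=2 -> skip
r=35=100011 popcount=3 -> KEEP
r=36=100100 popcount=2 -> skip
r=37=100101 popcount=3 -> KEEP
r=38=100110 popcount=3 -> KEEP
r=39=100111 popcount=4 -> skip
r=40=101000 popcount=2 -> skip
r=41=101001 popcount=3 -> KEEP
r=42=101010 popcount=3 -> KEEP
r=43=101011 popcount=4 -> skip
r=44=101100 popcount=3 -> KEEP
r=45=101101 popcount=4 -> skip
r=46=101110 popcount=4 -> skip
r=47=101111 popcount=5 -> skip
r=48=110000 popcount=2 -> skip
r=49=110001 popcount=3 -> KEEP
r=50=110010 popcount=3 -> KEEP
r=51=110011 popcount=4 -> skip
r=52=110100 popcount=3 -> KEEP
Kept rows: 21 22 25 26 28 35 37 38 41 42 44 49 50 52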